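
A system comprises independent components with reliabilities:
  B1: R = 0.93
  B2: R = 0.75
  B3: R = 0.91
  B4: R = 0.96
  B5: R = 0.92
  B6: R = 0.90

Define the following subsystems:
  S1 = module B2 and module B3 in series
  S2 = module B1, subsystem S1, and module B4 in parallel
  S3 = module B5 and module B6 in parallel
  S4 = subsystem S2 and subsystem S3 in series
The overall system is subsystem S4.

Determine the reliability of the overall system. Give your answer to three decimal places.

Series (B2 and B3): 0.75000 × 0.91000 = 0.68250
Parallel (B1, [0.68250], and B4): 1 − (1 − 0.93000)(1 − 0.68250)(1 − 0.96000) = 0.99911
Parallel (B5 and B6): 1 − (1 − 0.92000)(1 − 0.90000) = 0.99200
Series ([0.99911] and [0.99200]): 0.99911 × 0.99200 = 0.991

0.991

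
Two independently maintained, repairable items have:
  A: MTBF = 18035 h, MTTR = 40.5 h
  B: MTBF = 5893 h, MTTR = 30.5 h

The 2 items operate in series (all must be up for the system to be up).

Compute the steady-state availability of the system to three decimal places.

A(A) = MTBF/(MTBF+MTTR) = 18035/(18035+40.5) = 0.997759
A(B) = MTBF/(MTBF+MTTR) = 5893/(5893+30.5) = 0.994851
Series availability: 0.997759 × 0.994851 = 0.993

0.993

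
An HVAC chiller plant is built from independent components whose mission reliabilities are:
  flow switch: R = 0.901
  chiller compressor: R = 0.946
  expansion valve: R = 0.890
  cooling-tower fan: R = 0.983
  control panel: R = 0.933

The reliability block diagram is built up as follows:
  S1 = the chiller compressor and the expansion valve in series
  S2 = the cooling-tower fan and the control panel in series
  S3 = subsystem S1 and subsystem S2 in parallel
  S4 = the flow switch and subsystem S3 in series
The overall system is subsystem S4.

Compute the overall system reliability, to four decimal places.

Series (chiller compressor and expansion valve): 0.946000 × 0.890000 = 0.841940
Series (cooling-tower fan and control panel): 0.983000 × 0.933000 = 0.917139
Parallel ([0.841940] and [0.917139]): 1 − (1 − 0.841940)(1 − 0.917139) = 0.986903
Series (flow switch and [0.986903]): 0.901000 × 0.986903 = 0.8892

0.8892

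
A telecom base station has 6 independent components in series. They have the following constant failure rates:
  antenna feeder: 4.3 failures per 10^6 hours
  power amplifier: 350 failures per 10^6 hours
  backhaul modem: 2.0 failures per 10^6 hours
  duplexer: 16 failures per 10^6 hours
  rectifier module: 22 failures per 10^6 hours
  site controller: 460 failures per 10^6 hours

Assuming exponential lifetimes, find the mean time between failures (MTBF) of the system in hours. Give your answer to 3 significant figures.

1170

Series of exponential components: λ_sys = Σ λ_i
λ_sys = 0.0000043 + 0.00035 + 0.0000020 + 0.000016 + 0.000022 + 0.00046 = 8.5430e-04 /h
MTBF = 1 / λ_sys = 1170 h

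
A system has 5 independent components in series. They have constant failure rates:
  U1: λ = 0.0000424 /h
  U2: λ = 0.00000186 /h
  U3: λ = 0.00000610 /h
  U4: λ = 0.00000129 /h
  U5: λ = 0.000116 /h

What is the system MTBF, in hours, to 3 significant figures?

Series of exponential components: λ_sys = Σ λ_i
λ_sys = 0.0000424 + 0.00000186 + 0.00000610 + 0.00000129 + 0.000116 = 1.6765e-04 /h
MTBF = 1 / λ_sys = 5960 h

5960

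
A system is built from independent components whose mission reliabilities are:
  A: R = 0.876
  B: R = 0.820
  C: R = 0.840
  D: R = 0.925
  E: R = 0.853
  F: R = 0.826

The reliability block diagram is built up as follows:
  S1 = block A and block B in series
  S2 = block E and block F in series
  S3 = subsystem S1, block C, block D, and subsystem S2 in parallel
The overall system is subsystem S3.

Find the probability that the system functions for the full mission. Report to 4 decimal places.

0.9990

Series (A and B): 0.876000 × 0.820000 = 0.718320
Series (E and F): 0.853000 × 0.826000 = 0.704578
Parallel ([0.718320], C, D, and [0.704578]): 1 − (1 − 0.718320)(1 − 0.840000)(1 − 0.925000)(1 − 0.704578) = 0.9990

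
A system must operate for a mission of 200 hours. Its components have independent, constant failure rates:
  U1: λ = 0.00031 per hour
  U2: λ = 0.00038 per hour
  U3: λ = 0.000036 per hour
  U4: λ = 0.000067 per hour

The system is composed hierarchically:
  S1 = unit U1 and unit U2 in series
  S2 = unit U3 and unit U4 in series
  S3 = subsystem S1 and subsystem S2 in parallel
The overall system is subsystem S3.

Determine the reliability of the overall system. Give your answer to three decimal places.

0.997

R(U1) = exp(−0.00031 × 200) = 0.93988
R(U2) = exp(−0.00038 × 200) = 0.92682
R(U3) = exp(−0.000036 × 200) = 0.99283
R(U4) = exp(−0.000067 × 200) = 0.98669
Series (U1 and U2): 0.93988 × 0.92682 = 0.87110
Series (U3 and U4): 0.99283 × 0.98669 = 0.97962
Parallel ([0.87110] and [0.97962]): 1 − (1 − 0.87110)(1 − 0.97962) = 0.997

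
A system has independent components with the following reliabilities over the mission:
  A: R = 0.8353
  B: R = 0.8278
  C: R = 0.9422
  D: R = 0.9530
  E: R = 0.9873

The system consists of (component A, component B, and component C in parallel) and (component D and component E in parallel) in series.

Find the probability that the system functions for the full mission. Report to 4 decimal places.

Parallel (A, B, and C): 1 − (1 − 0.835300)(1 − 0.827800)(1 − 0.942200) = 0.998361
Parallel (D and E): 1 − (1 − 0.953000)(1 − 0.987300) = 0.999403
Series ([0.998361] and [0.999403]): 0.998361 × 0.999403 = 0.9978

0.9978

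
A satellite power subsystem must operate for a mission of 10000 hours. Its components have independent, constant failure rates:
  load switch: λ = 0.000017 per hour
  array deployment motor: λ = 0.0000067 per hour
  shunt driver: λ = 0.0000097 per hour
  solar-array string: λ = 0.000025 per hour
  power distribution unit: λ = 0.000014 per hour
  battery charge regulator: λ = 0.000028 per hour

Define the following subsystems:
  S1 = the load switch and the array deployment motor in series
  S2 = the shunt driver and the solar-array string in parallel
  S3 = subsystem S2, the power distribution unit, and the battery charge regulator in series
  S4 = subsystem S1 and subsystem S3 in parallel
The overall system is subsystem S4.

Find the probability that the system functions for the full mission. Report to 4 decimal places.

0.9248

R(load switch) = exp(−0.000017 × 10000) = 0.843665
R(array deployment motor) = exp(−0.0000067 × 10000) = 0.935195
R(shunt driver) = exp(−0.0000097 × 10000) = 0.907556
R(solar-array string) = exp(−0.000025 × 10000) = 0.778801
R(power distribution unit) = exp(−0.000014 × 10000) = 0.869358
R(battery charge regulator) = exp(−0.000028 × 10000) = 0.755784
Series (load switch and array deployment motor): 0.843665 × 0.935195 = 0.788991
Parallel (shunt driver and solar-array string): 1 − (1 − 0.907556)(1 − 0.778801) = 0.979551
Series ([0.979551], power distribution unit, and battery charge regulator): 0.979551 × 0.869358 × 0.755784 = 0.643611
Parallel ([0.788991] and [0.643611]): 1 − (1 − 0.788991)(1 − 0.643611) = 0.9248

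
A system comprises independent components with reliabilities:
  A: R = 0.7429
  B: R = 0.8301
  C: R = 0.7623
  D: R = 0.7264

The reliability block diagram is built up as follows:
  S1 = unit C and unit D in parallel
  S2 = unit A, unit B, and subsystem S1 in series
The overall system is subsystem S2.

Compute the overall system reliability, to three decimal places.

0.577

Parallel (C and D): 1 − (1 − 0.76230)(1 − 0.72640) = 0.93497
Series (A, B, and [0.93497]): 0.74290 × 0.83010 × 0.93497 = 0.577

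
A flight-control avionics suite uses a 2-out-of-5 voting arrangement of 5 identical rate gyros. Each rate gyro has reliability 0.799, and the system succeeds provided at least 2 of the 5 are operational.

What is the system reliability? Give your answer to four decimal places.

R = Σ_{i=2}^{5} C(5,i) p^i (1−p)^{5−i} with p = 0.799
C(5,2)·0.799^2·0.201^3 = 0.051842
C(5,3)·0.799^3·0.201^2 = 0.206078
C(5,4)·0.799^4·0.201^1 = 0.409594
C(5,5)·0.799^5·0.201^0 = 0.325637
Sum = 0.9932

0.9932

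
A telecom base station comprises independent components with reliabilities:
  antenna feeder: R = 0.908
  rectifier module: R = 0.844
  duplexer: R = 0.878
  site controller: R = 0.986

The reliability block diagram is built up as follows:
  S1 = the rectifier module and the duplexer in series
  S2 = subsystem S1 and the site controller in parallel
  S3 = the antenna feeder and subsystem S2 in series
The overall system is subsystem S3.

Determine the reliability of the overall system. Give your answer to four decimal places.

0.9047

Series (rectifier module and duplexer): 0.844000 × 0.878000 = 0.741032
Parallel ([0.741032] and site controller): 1 − (1 − 0.741032)(1 − 0.986000) = 0.996374
Series (antenna feeder and [0.996374]): 0.908000 × 0.996374 = 0.9047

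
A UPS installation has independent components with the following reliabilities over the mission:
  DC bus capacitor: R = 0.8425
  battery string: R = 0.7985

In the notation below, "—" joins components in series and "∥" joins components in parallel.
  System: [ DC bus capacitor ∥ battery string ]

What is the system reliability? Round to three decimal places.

Parallel (DC bus capacitor and battery string): 1 − (1 − 0.84250)(1 − 0.79850) = 0.968

0.968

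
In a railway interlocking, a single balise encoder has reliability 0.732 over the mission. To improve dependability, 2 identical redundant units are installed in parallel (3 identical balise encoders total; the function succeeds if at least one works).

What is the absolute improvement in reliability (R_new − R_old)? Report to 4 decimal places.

0.2488

R_before = 0.732
R_after = 1 − (1 − 0.732)^3 = 0.9808
ΔR = 0.9808 − 0.732 = 0.2488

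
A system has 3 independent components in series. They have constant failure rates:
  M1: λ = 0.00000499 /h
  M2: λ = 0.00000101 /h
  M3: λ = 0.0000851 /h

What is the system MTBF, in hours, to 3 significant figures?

11000

Series of exponential components: λ_sys = Σ λ_i
λ_sys = 0.00000499 + 0.00000101 + 0.0000851 = 9.1100e-05 /h
MTBF = 1 / λ_sys = 11000 h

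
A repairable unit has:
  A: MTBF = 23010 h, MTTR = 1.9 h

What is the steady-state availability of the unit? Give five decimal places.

A(A) = MTBF/(MTBF+MTTR) = 23010/(23010+1.9) = 0.99992

0.99992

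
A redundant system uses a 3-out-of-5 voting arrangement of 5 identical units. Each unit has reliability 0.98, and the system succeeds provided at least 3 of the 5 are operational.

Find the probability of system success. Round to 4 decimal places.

R = Σ_{i=3}^{5} C(5,i) p^i (1−p)^{5−i} with p = 0.98
C(5,3)·0.98^3·0.02^2 = 0.003765
C(5,4)·0.98^4·0.02^1 = 0.092237
C(5,5)·0.98^5·0.02^0 = 0.903921
Sum = 0.9999

0.9999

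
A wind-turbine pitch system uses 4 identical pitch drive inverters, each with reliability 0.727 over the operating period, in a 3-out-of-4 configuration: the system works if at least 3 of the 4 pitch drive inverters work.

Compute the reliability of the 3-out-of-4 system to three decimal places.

R = Σ_{i=3}^{4} C(4,i) p^i (1−p)^{4−i} with p = 0.727
C(4,3)·0.727^3·0.273^1 = 0.41959
C(4,4)·0.727^4·0.273^0 = 0.27934
Sum = 0.699

0.699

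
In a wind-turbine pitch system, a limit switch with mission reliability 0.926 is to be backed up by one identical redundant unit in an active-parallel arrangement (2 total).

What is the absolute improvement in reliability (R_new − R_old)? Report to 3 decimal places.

0.069

R_before = 0.926
R_after = 1 − (1 − 0.926)^2 = 0.995
ΔR = 0.995 − 0.926 = 0.069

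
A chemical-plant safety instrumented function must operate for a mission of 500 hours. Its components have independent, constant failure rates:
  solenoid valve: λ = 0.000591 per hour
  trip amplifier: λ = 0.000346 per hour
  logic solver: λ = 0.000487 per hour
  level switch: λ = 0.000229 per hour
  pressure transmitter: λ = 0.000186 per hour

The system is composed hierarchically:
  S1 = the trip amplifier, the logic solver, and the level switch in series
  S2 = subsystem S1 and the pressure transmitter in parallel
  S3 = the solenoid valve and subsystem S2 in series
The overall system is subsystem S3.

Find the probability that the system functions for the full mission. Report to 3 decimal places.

R(solenoid valve) = exp(−0.000591 × 500) = 0.74416
R(trip amplifier) = exp(−0.000346 × 500) = 0.84114
R(logic solver) = exp(−0.000487 × 500) = 0.78388
R(level switch) = exp(−0.000229 × 500) = 0.89181
R(pressure transmitter) = exp(−0.000186 × 500) = 0.91119
Series (trip amplifier, logic solver, and level switch): 0.84114 × 0.78388 × 0.89181 = 0.58802
Parallel ([0.58802] and pressure transmitter): 1 − (1 − 0.58802)(1 − 0.91119) = 0.96341
Series (solenoid valve and [0.96341]): 0.74416 × 0.96341 = 0.717

0.717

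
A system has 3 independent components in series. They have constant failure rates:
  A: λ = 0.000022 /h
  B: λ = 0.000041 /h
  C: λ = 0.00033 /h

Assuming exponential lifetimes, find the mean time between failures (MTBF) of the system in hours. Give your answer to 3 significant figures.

Series of exponential components: λ_sys = Σ λ_i
λ_sys = 0.000022 + 0.000041 + 0.00033 = 3.9300e-04 /h
MTBF = 1 / λ_sys = 2540 h

2540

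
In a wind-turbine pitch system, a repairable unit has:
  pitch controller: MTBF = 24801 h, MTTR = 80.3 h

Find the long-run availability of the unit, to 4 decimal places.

0.9968

A(pitch controller) = MTBF/(MTBF+MTTR) = 24801/(24801+80.3) = 0.9968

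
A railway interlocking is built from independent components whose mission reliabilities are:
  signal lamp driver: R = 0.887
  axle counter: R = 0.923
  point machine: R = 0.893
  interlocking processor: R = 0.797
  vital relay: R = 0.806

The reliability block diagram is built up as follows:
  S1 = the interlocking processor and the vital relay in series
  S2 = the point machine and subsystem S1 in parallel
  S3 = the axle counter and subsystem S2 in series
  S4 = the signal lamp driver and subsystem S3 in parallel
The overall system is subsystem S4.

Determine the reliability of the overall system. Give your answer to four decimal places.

0.9873

Series (interlocking processor and vital relay): 0.797000 × 0.806000 = 0.642382
Parallel (point machine and [0.642382]): 1 − (1 − 0.893000)(1 − 0.642382) = 0.961735
Series (axle counter and [0.961735]): 0.923000 × 0.961735 = 0.887681
Parallel (signal lamp driver and [0.887681]): 1 − (1 − 0.887000)(1 − 0.887681) = 0.9873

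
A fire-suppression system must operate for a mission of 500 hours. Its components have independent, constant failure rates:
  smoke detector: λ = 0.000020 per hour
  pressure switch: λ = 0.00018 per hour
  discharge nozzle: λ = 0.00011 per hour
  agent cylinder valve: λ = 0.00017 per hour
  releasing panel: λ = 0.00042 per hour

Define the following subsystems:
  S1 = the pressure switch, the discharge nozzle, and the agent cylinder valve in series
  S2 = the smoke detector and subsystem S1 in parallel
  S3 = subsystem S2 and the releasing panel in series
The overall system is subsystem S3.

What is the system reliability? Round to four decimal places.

R(smoke detector) = exp(−0.000020 × 500) = 0.990050
R(pressure switch) = exp(−0.00018 × 500) = 0.913931
R(discharge nozzle) = exp(−0.00011 × 500) = 0.946485
R(agent cylinder valve) = exp(−0.00017 × 500) = 0.918512
R(releasing panel) = exp(−0.00042 × 500) = 0.810584
Series (pressure switch, discharge nozzle, and agent cylinder valve): 0.913931 × 0.946485 × 0.918512 = 0.794533
Parallel (smoke detector and [0.794533]): 1 − (1 − 0.990050)(1 − 0.794533) = 0.997956
Series ([0.997956] and releasing panel): 0.997956 × 0.810584 = 0.8089

0.8089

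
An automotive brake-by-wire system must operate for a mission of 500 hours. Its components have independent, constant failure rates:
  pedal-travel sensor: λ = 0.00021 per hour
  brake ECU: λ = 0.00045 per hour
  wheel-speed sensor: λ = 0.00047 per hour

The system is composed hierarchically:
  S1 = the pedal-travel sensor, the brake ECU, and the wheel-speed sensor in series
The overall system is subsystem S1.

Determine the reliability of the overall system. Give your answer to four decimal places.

R(pedal-travel sensor) = exp(−0.00021 × 500) = 0.900325
R(brake ECU) = exp(−0.00045 × 500) = 0.798516
R(wheel-speed sensor) = exp(−0.00047 × 500) = 0.790571
Series (pedal-travel sensor, brake ECU, and wheel-speed sensor): 0.900325 × 0.798516 × 0.790571 = 0.5684

0.5684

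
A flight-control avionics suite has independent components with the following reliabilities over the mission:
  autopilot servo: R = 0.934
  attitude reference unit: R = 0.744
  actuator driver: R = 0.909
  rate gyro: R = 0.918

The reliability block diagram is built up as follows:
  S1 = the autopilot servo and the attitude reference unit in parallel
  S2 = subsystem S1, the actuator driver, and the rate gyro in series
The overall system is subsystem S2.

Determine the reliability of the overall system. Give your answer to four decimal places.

0.8204

Parallel (autopilot servo and attitude reference unit): 1 − (1 − 0.934000)(1 − 0.744000) = 0.983104
Series ([0.983104], actuator driver, and rate gyro): 0.983104 × 0.909000 × 0.918000 = 0.8204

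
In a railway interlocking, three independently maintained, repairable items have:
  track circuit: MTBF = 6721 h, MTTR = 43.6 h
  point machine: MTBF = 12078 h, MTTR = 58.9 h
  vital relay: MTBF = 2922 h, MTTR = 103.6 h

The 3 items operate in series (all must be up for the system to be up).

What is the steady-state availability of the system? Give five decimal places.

0.95488

A(track circuit) = MTBF/(MTBF+MTTR) = 6721/(6721+43.6) = 0.993555
A(point machine) = MTBF/(MTBF+MTTR) = 12078/(12078+58.9) = 0.995147
A(vital relay) = MTBF/(MTBF+MTTR) = 2922/(2922+103.6) = 0.965759
Series availability: 0.993555 × 0.995147 × 0.965759 = 0.95488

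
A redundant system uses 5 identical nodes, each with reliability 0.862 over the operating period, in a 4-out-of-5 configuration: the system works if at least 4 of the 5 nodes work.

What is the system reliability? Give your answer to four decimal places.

R = Σ_{i=4}^{5} C(5,i) p^i (1−p)^{5−i} with p = 0.862
C(5,4)·0.862^4·0.138^1 = 0.380959
C(5,5)·0.862^5·0.138^0 = 0.475923
Sum = 0.8569

0.8569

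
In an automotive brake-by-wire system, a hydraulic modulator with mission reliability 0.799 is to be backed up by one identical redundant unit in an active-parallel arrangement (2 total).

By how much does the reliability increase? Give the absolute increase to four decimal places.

0.1606

R_before = 0.799
R_after = 1 − (1 − 0.799)^2 = 0.9596
ΔR = 0.9596 − 0.799 = 0.1606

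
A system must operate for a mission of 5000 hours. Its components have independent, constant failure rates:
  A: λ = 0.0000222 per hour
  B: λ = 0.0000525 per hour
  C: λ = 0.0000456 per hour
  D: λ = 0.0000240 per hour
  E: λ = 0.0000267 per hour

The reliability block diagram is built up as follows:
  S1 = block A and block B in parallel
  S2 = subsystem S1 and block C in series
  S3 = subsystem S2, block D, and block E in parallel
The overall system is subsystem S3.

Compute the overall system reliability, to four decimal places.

0.9968

R(A) = exp(−0.0000222 × 5000) = 0.894939
R(B) = exp(−0.0000525 × 5000) = 0.769126
R(C) = exp(−0.0000456 × 5000) = 0.796124
R(D) = exp(−0.0000240 × 5000) = 0.886920
R(E) = exp(−0.0000267 × 5000) = 0.875027
Parallel (A and B): 1 − (1 − 0.894939)(1 − 0.769126) = 0.975744
Series ([0.975744] and C): 0.975744 × 0.796124 = 0.776813
Parallel ([0.776813], D, and E): 1 − (1 − 0.776813)(1 − 0.886920)(1 − 0.875027) = 0.9968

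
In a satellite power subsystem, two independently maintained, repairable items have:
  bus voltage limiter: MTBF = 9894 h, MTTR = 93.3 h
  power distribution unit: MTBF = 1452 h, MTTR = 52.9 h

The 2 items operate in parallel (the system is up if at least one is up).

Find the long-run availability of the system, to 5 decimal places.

A(bus voltage limiter) = MTBF/(MTBF+MTTR) = 9894/(9894+93.3) = 0.990658
A(power distribution unit) = MTBF/(MTBF+MTTR) = 1452/(1452+52.9) = 0.964848
Parallel availability: 1 − (1 − 0.990658)(1 − 0.964848) = 0.99967

0.99967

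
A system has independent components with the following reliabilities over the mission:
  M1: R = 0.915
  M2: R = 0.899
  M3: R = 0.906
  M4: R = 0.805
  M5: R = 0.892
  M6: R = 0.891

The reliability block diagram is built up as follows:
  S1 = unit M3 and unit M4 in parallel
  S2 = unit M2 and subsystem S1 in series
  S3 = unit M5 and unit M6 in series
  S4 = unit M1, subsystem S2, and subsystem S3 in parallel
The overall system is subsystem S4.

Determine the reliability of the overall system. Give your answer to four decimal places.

Parallel (M3 and M4): 1 − (1 − 0.906000)(1 − 0.805000) = 0.981670
Series (M2 and [0.981670]): 0.899000 × 0.981670 = 0.882521
Series (M5 and M6): 0.892000 × 0.891000 = 0.794772
Parallel (M1, [0.882521], and [0.794772]): 1 − (1 − 0.915000)(1 − 0.882521)(1 − 0.794772) = 0.9980

0.9980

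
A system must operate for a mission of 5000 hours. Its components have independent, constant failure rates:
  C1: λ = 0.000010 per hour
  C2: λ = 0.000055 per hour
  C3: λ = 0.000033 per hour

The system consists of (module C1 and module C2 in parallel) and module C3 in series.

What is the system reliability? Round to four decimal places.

0.8380

R(C1) = exp(−0.000010 × 5000) = 0.951229
R(C2) = exp(−0.000055 × 5000) = 0.759572
R(C3) = exp(−0.000033 × 5000) = 0.847894
Parallel (C1 and C2): 1 − (1 − 0.951229)(1 − 0.759572) = 0.988274
Series ([0.988274] and C3): 0.988274 × 0.847894 = 0.8380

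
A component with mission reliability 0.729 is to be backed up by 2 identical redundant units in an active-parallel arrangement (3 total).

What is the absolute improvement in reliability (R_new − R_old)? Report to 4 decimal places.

0.2511

R_before = 0.729
R_after = 1 − (1 − 0.729)^3 = 0.9801
ΔR = 0.9801 − 0.729 = 0.2511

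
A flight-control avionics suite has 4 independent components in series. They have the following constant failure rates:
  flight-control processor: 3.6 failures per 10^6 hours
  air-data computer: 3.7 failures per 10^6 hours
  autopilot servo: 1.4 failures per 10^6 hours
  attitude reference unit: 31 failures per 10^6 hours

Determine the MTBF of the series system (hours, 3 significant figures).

25200

Series of exponential components: λ_sys = Σ λ_i
λ_sys = 0.0000036 + 0.0000037 + 0.0000014 + 0.000031 = 3.9700e-05 /h
MTBF = 1 / λ_sys = 25200 h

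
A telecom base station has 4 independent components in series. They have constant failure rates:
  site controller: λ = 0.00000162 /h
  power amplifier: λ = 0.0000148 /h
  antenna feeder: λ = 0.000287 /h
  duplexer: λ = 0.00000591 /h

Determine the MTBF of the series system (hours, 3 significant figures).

3230

Series of exponential components: λ_sys = Σ λ_i
λ_sys = 0.00000162 + 0.0000148 + 0.000287 + 0.00000591 = 3.0933e-04 /h
MTBF = 1 / λ_sys = 3230 h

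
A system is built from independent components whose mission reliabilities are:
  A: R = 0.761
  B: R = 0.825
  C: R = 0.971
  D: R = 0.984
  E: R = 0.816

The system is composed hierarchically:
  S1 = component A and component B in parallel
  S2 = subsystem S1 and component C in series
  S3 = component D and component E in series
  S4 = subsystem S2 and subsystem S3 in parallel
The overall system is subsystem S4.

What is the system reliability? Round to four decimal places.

Parallel (A and B): 1 − (1 − 0.761000)(1 − 0.825000) = 0.958175
Series ([0.958175] and C): 0.958175 × 0.971000 = 0.930388
Series (D and E): 0.984000 × 0.816000 = 0.802944
Parallel ([0.930388] and [0.802944]): 1 − (1 − 0.930388)(1 − 0.802944) = 0.9863

0.9863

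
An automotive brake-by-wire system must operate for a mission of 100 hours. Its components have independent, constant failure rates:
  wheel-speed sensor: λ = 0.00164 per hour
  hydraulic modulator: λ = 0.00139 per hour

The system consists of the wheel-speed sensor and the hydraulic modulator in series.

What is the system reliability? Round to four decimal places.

R(wheel-speed sensor) = exp(−0.00164 × 100) = 0.848742
R(hydraulic modulator) = exp(−0.00139 × 100) = 0.870228
Series (wheel-speed sensor and hydraulic modulator): 0.848742 × 0.870228 = 0.7386

0.7386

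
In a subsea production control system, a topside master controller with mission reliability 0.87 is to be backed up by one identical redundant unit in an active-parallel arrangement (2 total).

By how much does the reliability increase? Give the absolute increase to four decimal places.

0.1131

R_before = 0.87
R_after = 1 − (1 − 0.87)^2 = 0.9831
ΔR = 0.9831 − 0.87 = 0.1131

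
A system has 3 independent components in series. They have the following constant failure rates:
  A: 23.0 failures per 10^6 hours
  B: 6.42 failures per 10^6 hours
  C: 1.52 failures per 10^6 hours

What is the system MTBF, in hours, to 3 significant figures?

Series of exponential components: λ_sys = Σ λ_i
λ_sys = 0.0000230 + 0.00000642 + 0.00000152 = 3.0940e-05 /h
MTBF = 1 / λ_sys = 32300 h

32300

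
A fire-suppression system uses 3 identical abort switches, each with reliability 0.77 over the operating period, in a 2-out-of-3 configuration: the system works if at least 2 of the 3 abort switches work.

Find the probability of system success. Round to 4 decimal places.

0.8656

R = Σ_{i=2}^{3} C(3,i) p^i (1−p)^{3−i} with p = 0.77
C(3,2)·0.77^2·0.23^1 = 0.409101
C(3,3)·0.77^3·0.23^0 = 0.456533
Sum = 0.8656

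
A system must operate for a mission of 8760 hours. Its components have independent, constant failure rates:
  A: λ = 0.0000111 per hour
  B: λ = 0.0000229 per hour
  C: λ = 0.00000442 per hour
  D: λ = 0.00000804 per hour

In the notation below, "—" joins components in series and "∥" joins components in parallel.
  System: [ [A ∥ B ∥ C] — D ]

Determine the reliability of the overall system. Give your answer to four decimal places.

R(A) = exp(−0.0000111 × 8760) = 0.907342
R(B) = exp(−0.0000229 × 8760) = 0.818236
R(C) = exp(−0.00000442 × 8760) = 0.962021
R(D) = exp(−0.00000804 × 8760) = 0.931993
Parallel (A, B, and C): 1 − (1 − 0.907342)(1 − 0.818236)(1 − 0.962021) = 0.999360
Series ([0.999360] and D): 0.999360 × 0.931993 = 0.9314

0.9314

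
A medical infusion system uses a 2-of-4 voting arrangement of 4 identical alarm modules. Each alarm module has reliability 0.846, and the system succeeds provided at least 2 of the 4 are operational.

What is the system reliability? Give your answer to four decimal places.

0.9871

R = Σ_{i=2}^{4} C(4,i) p^i (1−p)^{4−i} with p = 0.846
C(4,2)·0.846^2·0.154^2 = 0.101844
C(4,3)·0.846^3·0.154^1 = 0.372985
C(4,4)·0.846^4·0.154^0 = 0.512249
Sum = 0.9871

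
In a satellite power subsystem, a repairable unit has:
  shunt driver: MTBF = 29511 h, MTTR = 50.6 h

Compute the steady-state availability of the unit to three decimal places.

0.998

A(shunt driver) = MTBF/(MTBF+MTTR) = 29511/(29511+50.6) = 0.998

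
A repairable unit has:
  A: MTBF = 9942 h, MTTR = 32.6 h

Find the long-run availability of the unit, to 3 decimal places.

0.997

A(A) = MTBF/(MTBF+MTTR) = 9942/(9942+32.6) = 0.997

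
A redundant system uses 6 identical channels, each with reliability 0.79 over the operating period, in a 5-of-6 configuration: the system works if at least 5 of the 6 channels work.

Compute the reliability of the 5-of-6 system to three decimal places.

R = Σ_{i=5}^{6} C(6,i) p^i (1−p)^{6−i} with p = 0.79
C(6,5)·0.79^5·0.21^1 = 0.38771
C(6,6)·0.79^6·0.21^0 = 0.24309
Sum = 0.631

0.631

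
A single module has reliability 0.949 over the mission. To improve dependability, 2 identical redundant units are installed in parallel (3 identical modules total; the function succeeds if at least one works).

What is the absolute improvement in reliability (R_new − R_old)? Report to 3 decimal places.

R_before = 0.949
R_after = 1 − (1 − 0.949)^3 = 1.000
ΔR = 1.000 − 0.949 = 0.051

0.051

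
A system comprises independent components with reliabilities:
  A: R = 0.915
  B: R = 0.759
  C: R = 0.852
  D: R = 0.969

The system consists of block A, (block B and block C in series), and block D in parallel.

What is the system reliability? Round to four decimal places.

Series (B and C): 0.759000 × 0.852000 = 0.646668
Parallel (A, [0.646668], and D): 1 − (1 − 0.915000)(1 − 0.646668)(1 − 0.969000) = 0.9991

0.9991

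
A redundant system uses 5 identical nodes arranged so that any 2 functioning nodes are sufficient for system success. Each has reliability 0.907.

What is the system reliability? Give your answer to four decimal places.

0.9997

R = Σ_{i=2}^{5} C(5,i) p^i (1−p)^{5−i} with p = 0.907
C(5,2)·0.907^2·0.093^3 = 0.006617
C(5,3)·0.907^3·0.093^2 = 0.064534
C(5,4)·0.907^4·0.093^1 = 0.314689
C(5,5)·0.907^5·0.093^0 = 0.613813
Sum = 0.9997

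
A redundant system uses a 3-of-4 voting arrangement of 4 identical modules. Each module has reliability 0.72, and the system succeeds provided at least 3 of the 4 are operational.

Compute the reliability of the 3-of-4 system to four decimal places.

0.6868

R = Σ_{i=3}^{4} C(4,i) p^i (1−p)^{4−i} with p = 0.72
C(4,3)·0.72^3·0.28^1 = 0.418038
C(4,4)·0.72^4·0.28^0 = 0.268739
Sum = 0.6868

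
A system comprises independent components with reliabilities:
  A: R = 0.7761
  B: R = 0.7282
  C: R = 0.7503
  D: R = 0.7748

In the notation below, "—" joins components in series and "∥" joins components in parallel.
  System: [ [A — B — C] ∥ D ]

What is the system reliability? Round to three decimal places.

0.870

Series (A, B, and C): 0.77610 × 0.72820 × 0.75030 = 0.42404
Parallel ([0.42404] and D): 1 − (1 − 0.42404)(1 − 0.77480) = 0.870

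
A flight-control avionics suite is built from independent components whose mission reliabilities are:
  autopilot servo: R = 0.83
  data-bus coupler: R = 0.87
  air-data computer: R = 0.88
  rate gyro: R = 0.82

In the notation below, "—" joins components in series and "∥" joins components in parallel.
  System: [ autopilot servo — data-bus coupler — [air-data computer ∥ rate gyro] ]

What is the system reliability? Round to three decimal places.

0.707

Parallel (air-data computer and rate gyro): 1 − (1 − 0.88000)(1 − 0.82000) = 0.97840
Series (autopilot servo, data-bus coupler, and [0.97840]): 0.83000 × 0.87000 × 0.97840 = 0.707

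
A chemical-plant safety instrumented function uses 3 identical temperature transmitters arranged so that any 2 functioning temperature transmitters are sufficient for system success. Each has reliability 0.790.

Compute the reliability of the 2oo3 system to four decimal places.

0.8862

R = Σ_{i=2}^{3} C(3,i) p^i (1−p)^{3−i} with p = 0.790
C(3,2)·0.790^2·0.210^1 = 0.393183
C(3,3)·0.790^3·0.210^0 = 0.493039
Sum = 0.8862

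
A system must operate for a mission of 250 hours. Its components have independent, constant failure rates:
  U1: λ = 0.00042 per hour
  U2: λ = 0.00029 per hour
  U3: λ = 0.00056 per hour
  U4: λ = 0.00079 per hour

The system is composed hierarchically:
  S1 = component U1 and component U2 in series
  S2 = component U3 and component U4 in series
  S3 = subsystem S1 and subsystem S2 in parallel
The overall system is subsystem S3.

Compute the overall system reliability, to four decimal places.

0.9534

R(U1) = exp(−0.00042 × 250) = 0.900325
R(U2) = exp(−0.00029 × 250) = 0.930066
R(U3) = exp(−0.00056 × 250) = 0.869358
R(U4) = exp(−0.00079 × 250) = 0.820780
Series (U1 and U2): 0.900325 × 0.930066 = 0.837362
Series (U3 and U4): 0.869358 × 0.820780 = 0.713552
Parallel ([0.837362] and [0.713552]): 1 − (1 − 0.837362)(1 − 0.713552) = 0.9534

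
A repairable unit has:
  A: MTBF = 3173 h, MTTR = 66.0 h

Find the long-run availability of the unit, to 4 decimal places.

0.9796

A(A) = MTBF/(MTBF+MTTR) = 3173/(3173+66.0) = 0.9796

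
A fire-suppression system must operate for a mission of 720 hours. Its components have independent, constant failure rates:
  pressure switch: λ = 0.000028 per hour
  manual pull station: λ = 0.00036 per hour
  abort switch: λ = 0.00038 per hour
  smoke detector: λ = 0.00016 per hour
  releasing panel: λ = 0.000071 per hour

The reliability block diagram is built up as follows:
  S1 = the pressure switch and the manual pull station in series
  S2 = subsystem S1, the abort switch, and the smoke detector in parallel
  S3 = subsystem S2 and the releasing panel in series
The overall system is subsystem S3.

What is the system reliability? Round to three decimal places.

0.944

R(pressure switch) = exp(−0.000028 × 720) = 0.98004
R(manual pull station) = exp(−0.00036 × 720) = 0.77167
R(abort switch) = exp(−0.00038 × 720) = 0.76064
R(smoke detector) = exp(−0.00016 × 720) = 0.89119
R(releasing panel) = exp(−0.000071 × 720) = 0.95016
Series (pressure switch and manual pull station): 0.98004 × 0.77167 = 0.75627
Parallel ([0.75627], abort switch, and smoke detector): 1 − (1 − 0.75627)(1 − 0.76064)(1 − 0.89119) = 0.99365
Series ([0.99365] and releasing panel): 0.99365 × 0.95016 = 0.944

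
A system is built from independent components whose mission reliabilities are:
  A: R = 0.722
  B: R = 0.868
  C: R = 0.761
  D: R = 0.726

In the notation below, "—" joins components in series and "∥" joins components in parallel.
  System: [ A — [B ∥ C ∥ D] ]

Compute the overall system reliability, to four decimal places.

Parallel (B, C, and D): 1 − (1 − 0.868000)(1 − 0.761000)(1 − 0.726000) = 0.991356
Series (A and [0.991356]): 0.722000 × 0.991356 = 0.7158

0.7158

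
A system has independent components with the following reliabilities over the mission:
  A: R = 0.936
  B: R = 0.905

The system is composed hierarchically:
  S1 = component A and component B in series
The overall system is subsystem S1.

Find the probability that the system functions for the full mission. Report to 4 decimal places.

0.8471

Series (A and B): 0.936000 × 0.905000 = 0.8471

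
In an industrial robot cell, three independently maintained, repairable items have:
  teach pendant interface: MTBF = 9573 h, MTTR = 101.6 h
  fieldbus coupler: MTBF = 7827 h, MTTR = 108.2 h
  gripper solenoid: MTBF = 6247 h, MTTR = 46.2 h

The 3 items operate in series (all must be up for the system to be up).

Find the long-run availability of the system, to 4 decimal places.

A(teach pendant interface) = MTBF/(MTBF+MTTR) = 9573/(9573+101.6) = 0.989498
A(fieldbus coupler) = MTBF/(MTBF+MTTR) = 7827/(7827+108.2) = 0.986365
A(gripper solenoid) = MTBF/(MTBF+MTTR) = 6247/(6247+46.2) = 0.992659
Series availability: 0.989498 × 0.986365 × 0.992659 = 0.9688

0.9688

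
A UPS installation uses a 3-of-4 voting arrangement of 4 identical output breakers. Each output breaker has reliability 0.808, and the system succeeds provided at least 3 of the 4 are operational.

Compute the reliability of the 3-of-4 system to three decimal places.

0.831

R = Σ_{i=3}^{4} C(4,i) p^i (1−p)^{4−i} with p = 0.808
C(4,3)·0.808^3·0.192^1 = 0.40513
C(4,4)·0.808^4·0.192^0 = 0.42623
Sum = 0.831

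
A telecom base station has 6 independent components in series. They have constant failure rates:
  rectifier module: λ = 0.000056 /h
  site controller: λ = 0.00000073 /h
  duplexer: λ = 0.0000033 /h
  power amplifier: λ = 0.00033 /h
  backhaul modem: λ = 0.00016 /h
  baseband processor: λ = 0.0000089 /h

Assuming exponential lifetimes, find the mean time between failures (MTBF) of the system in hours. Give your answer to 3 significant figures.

Series of exponential components: λ_sys = Σ λ_i
λ_sys = 0.000056 + 0.00000073 + 0.0000033 + 0.00033 + 0.00016 + 0.0000089 = 5.5893e-04 /h
MTBF = 1 / λ_sys = 1790 h

1790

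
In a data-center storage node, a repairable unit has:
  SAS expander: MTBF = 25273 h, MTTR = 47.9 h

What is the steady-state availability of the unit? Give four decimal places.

0.9981

A(SAS expander) = MTBF/(MTBF+MTTR) = 25273/(25273+47.9) = 0.9981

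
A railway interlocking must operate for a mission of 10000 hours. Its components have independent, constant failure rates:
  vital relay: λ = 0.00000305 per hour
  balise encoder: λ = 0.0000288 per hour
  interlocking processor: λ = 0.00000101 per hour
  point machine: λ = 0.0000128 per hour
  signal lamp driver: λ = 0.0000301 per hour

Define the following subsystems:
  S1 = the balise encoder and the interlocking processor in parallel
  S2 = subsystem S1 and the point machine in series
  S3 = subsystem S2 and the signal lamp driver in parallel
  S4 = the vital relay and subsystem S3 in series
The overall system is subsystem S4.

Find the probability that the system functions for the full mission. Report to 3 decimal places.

R(vital relay) = exp(−0.00000305 × 10000) = 0.96996
R(balise encoder) = exp(−0.0000288 × 10000) = 0.74976
R(interlocking processor) = exp(−0.00000101 × 10000) = 0.98995
R(point machine) = exp(−0.0000128 × 10000) = 0.87985
R(signal lamp driver) = exp(−0.0000301 × 10000) = 0.74008
Parallel (balise encoder and interlocking processor): 1 − (1 − 0.74976)(1 − 0.98995) = 0.99749
Series ([0.99749] and point machine): 0.99749 × 0.87985 = 0.87764
Parallel ([0.87764] and signal lamp driver): 1 − (1 − 0.87764)(1 − 0.74008) = 0.96820
Series (vital relay and [0.96820]): 0.96996 × 0.96820 = 0.939

0.939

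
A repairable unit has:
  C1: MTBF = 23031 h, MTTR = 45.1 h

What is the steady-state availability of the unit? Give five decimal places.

0.99805

A(C1) = MTBF/(MTBF+MTTR) = 23031/(23031+45.1) = 0.99805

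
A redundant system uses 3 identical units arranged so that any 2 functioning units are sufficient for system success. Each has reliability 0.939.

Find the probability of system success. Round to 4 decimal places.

R = Σ_{i=2}^{3} C(3,i) p^i (1−p)^{3−i} with p = 0.939
C(3,2)·0.939^2·0.061^1 = 0.161355
C(3,3)·0.939^3·0.061^0 = 0.827936
Sum = 0.9893

0.9893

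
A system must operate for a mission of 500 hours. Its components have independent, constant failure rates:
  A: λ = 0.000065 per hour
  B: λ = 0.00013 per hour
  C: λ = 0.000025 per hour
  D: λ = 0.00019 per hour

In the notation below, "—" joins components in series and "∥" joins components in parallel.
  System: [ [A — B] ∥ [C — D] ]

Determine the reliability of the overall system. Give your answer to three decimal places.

R(A) = exp(−0.000065 × 500) = 0.96802
R(B) = exp(−0.00013 × 500) = 0.93707
R(C) = exp(−0.000025 × 500) = 0.98758
R(D) = exp(−0.00019 × 500) = 0.90937
Series (A and B): 0.96802 × 0.93707 = 0.90710
Series (C and D): 0.98758 × 0.90937 = 0.89808
Parallel ([0.90710] and [0.89808]): 1 − (1 − 0.90710)(1 − 0.89808) = 0.991

0.991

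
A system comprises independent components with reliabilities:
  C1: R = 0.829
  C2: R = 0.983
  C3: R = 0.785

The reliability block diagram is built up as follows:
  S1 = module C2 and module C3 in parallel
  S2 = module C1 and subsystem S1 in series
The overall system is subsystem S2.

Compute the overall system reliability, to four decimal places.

Parallel (C2 and C3): 1 − (1 − 0.983000)(1 − 0.785000) = 0.996345
Series (C1 and [0.996345]): 0.829000 × 0.996345 = 0.8260

0.8260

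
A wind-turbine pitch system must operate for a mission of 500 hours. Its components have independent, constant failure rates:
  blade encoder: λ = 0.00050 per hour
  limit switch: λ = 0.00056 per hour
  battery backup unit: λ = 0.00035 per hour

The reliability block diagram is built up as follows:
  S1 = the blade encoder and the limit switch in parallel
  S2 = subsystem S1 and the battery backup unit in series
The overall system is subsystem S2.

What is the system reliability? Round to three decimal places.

R(blade encoder) = exp(−0.00050 × 500) = 0.77880
R(limit switch) = exp(−0.00056 × 500) = 0.75578
R(battery backup unit) = exp(−0.00035 × 500) = 0.83946
Parallel (blade encoder and limit switch): 1 − (1 − 0.77880)(1 − 0.75578) = 0.94598
Series ([0.94598] and battery backup unit): 0.94598 × 0.83946 = 0.794

0.794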